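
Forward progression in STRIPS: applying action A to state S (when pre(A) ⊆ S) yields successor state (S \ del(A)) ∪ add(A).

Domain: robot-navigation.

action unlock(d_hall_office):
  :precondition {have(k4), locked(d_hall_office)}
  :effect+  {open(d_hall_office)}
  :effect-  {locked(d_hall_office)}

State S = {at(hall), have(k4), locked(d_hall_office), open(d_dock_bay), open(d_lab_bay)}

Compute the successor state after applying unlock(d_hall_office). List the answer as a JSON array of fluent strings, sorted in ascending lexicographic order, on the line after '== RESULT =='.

Compute (S \ del) ∪ add:
  pre ⊆ S: {have(k4), locked(d_hall_office)} ⊆ S  — applicable
  S \ del = {at(hall), have(k4), open(d_dock_bay), open(d_lab_bay)}
  ∪ add   = {at(hall), have(k4), open(d_dock_bay), open(d_hall_office), open(d_lab_bay)}

== RESULT ==
["at(hall)", "have(k4)", "open(d_dock_bay)", "open(d_hall_office)", "open(d_lab_bay)"]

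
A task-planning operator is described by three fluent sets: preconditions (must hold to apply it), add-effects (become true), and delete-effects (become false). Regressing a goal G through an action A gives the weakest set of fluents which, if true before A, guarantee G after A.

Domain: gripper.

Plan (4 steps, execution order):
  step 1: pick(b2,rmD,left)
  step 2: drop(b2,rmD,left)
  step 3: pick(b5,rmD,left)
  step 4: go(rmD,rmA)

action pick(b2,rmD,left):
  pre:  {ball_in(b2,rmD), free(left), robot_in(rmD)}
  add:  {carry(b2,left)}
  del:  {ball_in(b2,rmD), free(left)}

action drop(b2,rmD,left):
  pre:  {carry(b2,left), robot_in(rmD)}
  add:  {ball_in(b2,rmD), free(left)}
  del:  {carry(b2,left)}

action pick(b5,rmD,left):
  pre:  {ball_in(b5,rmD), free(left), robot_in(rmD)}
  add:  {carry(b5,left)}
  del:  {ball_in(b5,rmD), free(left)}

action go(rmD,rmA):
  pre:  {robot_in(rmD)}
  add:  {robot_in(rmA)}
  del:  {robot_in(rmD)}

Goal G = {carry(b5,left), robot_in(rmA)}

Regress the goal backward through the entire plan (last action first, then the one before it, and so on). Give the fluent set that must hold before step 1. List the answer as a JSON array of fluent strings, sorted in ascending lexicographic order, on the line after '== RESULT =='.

Regress step by step:
  through step 4 (go(rmD,rmA)): drop {robot_in(rmA)}, keep {carry(b5,left)}, require {robot_in(rmD)}
    → {carry(b5,left), robot_in(rmD)}
  through step 3 (pick(b5,rmD,left)): drop {carry(b5,left)}, keep {robot_in(rmD)}, require {ball_in(b5,rmD), free(left), robot_in(rmD)}
    → {ball_in(b5,rmD), free(left), robot_in(rmD)}
  through step 2 (drop(b2,rmD,left)): drop {free(left)}, keep {ball_in(b5,rmD), robot_in(rmD)}, require {carry(b2,left), robot_in(rmD)}
    → {ball_in(b5,rmD), carry(b2,left), robot_in(rmD)}
  through step 1 (pick(b2,rmD,left)): drop {carry(b2,left)}, keep {ball_in(b5,rmD), robot_in(rmD)}, require {ball_in(b2,rmD), free(left), robot_in(rmD)}
    → {ball_in(b2,rmD), ball_in(b5,rmD), free(left), robot_in(rmD)}

== RESULT ==
["ball_in(b2,rmD)", "ball_in(b5,rmD)", "free(left)", "robot_in(rmD)"]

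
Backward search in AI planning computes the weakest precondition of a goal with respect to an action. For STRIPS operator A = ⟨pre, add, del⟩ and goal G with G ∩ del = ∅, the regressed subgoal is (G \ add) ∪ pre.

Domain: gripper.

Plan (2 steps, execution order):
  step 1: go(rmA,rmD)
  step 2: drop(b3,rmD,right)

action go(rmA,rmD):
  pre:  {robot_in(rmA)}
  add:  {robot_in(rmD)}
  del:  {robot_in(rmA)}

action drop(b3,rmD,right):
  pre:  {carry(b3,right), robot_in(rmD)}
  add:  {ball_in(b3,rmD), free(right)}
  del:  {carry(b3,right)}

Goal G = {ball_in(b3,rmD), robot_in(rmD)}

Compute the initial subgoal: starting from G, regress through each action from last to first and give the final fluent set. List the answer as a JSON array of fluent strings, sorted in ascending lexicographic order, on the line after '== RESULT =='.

Regress step by step:
  through step 2 (drop(b3,rmD,right)): drop {ball_in(b3,rmD)}, keep {robot_in(rmD)}, require {carry(b3,right), robot_in(rmD)}
    → {carry(b3,right), robot_in(rmD)}
  through step 1 (go(rmA,rmD)): drop {robot_in(rmD)}, keep {carry(b3,right)}, require {robot_in(rmA)}
    → {carry(b3,right), robot_in(rmA)}

== RESULT ==
["carry(b3,right)", "robot_in(rmA)"]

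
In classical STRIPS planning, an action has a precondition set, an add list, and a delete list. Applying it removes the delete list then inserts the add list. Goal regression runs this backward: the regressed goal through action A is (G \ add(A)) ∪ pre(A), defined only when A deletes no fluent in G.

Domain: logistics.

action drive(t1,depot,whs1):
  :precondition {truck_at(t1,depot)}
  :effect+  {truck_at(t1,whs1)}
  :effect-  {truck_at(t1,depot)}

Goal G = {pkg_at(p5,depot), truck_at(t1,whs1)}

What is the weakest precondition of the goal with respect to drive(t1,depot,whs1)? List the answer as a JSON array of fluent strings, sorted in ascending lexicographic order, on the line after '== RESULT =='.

Regress:
  G ∩ del = {}  (empty — regression defined)
  G \ add = {pkg_at(p5,depot), truck_at(t1,whs1)} \ {truck_at(t1,whs1)} = {pkg_at(p5,depot)}
  ∪ pre   = {pkg_at(p5,depot)} ∪ {truck_at(t1,depot)}
          = {pkg_at(p5,depot), truck_at(t1,depot)}

== RESULT ==
["pkg_at(p5,depot)", "truck_at(t1,depot)"]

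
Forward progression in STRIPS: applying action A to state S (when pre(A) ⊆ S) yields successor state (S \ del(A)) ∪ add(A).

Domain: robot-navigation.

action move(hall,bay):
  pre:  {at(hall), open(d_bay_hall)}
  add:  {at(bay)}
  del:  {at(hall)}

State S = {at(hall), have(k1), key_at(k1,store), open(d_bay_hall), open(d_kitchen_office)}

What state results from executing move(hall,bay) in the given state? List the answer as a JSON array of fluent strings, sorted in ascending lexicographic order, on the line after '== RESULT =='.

Compute (S \ del) ∪ add:
  pre ⊆ S: {at(hall), open(d_bay_hall)} ⊆ S  — applicable
  S \ del = {have(k1), key_at(k1,store), open(d_bay_hall), open(d_kitchen_office)}
  ∪ add   = {at(bay), have(k1), key_at(k1,store), open(d_bay_hall), open(d_kitchen_office)}

== RESULT ==
["at(bay)", "have(k1)", "key_at(k1,store)", "open(d_bay_hall)", "open(d_kitchen_office)"]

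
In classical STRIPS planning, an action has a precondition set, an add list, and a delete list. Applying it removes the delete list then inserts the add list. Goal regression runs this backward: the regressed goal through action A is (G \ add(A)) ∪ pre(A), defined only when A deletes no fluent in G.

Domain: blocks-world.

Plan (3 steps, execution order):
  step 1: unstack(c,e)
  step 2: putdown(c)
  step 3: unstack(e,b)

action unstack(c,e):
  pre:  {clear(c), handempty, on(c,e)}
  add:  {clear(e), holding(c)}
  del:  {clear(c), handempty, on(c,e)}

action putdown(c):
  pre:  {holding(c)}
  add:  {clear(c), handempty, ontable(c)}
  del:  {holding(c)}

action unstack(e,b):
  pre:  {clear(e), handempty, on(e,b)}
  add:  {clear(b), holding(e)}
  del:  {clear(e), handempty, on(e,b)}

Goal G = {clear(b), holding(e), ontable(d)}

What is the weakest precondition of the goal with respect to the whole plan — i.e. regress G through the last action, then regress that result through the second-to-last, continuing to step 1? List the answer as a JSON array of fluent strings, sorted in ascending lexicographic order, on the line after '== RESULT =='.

Regress step by step:
  through step 3 (unstack(e,b)): drop {clear(b), holding(e)}, keep {ontable(d)}, require {clear(e), handempty, on(e,b)}
    → {clear(e), handempty, on(e,b), ontable(d)}
  through step 2 (putdown(c)): drop {handempty}, keep {clear(e), on(e,b), ontable(d)}, require {holding(c)}
    → {clear(e), holding(c), on(e,b), ontable(d)}
  through step 1 (unstack(c,e)): drop {clear(e), holding(c)}, keep {on(e,b), ontable(d)}, require {clear(c), handempty, on(c,e)}
    → {clear(c), handempty, on(c,e), on(e,b), ontable(d)}

== RESULT ==
["clear(c)", "handempty", "on(c,e)", "on(e,b)", "ontable(d)"]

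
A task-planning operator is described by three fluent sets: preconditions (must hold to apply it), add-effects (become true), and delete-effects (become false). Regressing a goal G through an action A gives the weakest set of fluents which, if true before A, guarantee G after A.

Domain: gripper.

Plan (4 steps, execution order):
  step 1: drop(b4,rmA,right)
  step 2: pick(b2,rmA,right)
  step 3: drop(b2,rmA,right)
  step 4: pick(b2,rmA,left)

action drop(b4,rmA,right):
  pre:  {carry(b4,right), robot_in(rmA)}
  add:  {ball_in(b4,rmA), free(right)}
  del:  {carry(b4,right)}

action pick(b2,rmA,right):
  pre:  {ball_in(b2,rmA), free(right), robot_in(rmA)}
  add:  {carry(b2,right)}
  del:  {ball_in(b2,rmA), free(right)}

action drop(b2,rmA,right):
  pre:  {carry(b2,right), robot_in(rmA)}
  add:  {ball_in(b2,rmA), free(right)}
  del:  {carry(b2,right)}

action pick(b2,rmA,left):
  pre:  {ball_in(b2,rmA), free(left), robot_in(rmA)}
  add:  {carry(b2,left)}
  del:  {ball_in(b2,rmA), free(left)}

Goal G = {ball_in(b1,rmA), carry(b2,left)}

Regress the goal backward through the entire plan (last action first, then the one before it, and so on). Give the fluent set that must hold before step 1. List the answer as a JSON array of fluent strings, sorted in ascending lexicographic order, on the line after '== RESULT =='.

Work backward from the goal:
  through step 4 (pick(b2,rmA,left)): drop {carry(b2,left)}, keep {ball_in(b1,rmA)}, require {ball_in(b2,rmA), free(left), robot_in(rmA)}
    → {ball_in(b1,rmA), ball_in(b2,rmA), free(left), robot_in(rmA)}
  through step 3 (drop(b2,rmA,right)): drop {ball_in(b2,rmA)}, keep {ball_in(b1,rmA), free(left), robot_in(rmA)}, require {carry(b2,right), robot_in(rmA)}
    → {ball_in(b1,rmA), carry(b2,right), free(left), robot_in(rmA)}
  through step 2 (pick(b2,rmA,right)): drop {carry(b2,right)}, keep {ball_in(b1,rmA), free(left), robot_in(rmA)}, require {ball_in(b2,rmA), free(right), robot_in(rmA)}
    → {ball_in(b1,rmA), ball_in(b2,rmA), free(left), free(right), robot_in(rmA)}
  through step 1 (drop(b4,rmA,right)): drop {free(right)}, keep {ball_in(b1,rmA), ball_in(b2,rmA), free(left), robot_in(rmA)}, require {carry(b4,right), robot_in(rmA)}
    → {ball_in(b1,rmA), ball_in(b2,rmA), carry(b4,right), free(left), robot_in(rmA)}

== RESULT ==
["ball_in(b1,rmA)", "ball_in(b2,rmA)", "carry(b4,right)", "free(left)", "robot_in(rmA)"]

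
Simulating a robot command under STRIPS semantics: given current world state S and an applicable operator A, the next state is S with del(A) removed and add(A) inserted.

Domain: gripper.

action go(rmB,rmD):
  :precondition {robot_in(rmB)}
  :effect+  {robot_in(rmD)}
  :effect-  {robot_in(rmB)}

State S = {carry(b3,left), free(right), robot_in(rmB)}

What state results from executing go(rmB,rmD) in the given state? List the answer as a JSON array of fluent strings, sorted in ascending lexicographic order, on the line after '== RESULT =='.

Compute (S \ del) ∪ add:
  pre ⊆ S: {robot_in(rmB)} ⊆ S  — applicable
  S \ del = {carry(b3,left), free(right)}
  ∪ add   = {carry(b3,left), free(right), robot_in(rmD)}

== RESULT ==
["carry(b3,left)", "free(right)", "robot_in(rmD)"]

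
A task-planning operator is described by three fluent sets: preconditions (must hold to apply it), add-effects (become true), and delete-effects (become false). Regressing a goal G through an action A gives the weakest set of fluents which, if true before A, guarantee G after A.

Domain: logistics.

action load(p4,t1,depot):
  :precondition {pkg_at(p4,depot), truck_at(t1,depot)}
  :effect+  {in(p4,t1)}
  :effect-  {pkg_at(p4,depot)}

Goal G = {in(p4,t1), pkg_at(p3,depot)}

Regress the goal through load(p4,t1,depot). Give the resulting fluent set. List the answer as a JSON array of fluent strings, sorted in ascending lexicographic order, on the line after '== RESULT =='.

Regress:
  G ∩ del = {}  (empty — regression defined)
  G \ add = {in(p4,t1), pkg_at(p3,depot)} \ {in(p4,t1)} = {pkg_at(p3,depot)}
  ∪ pre   = {pkg_at(p3,depot)} ∪ {pkg_at(p4,depot), truck_at(t1,depot)}
          = {pkg_at(p3,depot), pkg_at(p4,depot), truck_at(t1,depot)}

== RESULT ==
["pkg_at(p3,depot)", "pkg_at(p4,depot)", "truck_at(t1,depot)"]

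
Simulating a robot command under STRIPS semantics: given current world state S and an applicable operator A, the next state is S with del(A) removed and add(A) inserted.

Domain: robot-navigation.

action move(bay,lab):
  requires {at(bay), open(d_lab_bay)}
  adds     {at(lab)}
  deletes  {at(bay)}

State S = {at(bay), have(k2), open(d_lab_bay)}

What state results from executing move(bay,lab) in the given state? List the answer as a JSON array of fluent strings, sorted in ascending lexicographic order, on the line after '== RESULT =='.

Progress:
  pre ⊆ S: {at(bay), open(d_lab_bay)} ⊆ S  — applicable
  S \ del = {have(k2), open(d_lab_bay)}
  ∪ add   = {at(lab), have(k2), open(d_lab_bay)}

== RESULT ==
["at(lab)", "have(k2)", "open(d_lab_bay)"]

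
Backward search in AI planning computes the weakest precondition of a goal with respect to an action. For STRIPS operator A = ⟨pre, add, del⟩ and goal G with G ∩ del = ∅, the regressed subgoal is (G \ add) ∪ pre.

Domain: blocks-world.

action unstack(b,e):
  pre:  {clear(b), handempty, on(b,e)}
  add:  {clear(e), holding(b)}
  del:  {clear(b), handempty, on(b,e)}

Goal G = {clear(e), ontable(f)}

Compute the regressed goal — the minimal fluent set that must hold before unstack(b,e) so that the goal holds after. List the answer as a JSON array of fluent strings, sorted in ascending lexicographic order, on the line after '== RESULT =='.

Compute (G \ add) ∪ pre:
  G ∩ del = {}  (empty — regression defined)
  G \ add = {clear(e), ontable(f)} \ {clear(e), holding(b)} = {ontable(f)}
  ∪ pre   = {ontable(f)} ∪ {clear(b), handempty, on(b,e)}
          = {clear(b), handempty, on(b,e), ontable(f)}

== RESULT ==
["clear(b)", "handempty", "on(b,e)", "ontable(f)"]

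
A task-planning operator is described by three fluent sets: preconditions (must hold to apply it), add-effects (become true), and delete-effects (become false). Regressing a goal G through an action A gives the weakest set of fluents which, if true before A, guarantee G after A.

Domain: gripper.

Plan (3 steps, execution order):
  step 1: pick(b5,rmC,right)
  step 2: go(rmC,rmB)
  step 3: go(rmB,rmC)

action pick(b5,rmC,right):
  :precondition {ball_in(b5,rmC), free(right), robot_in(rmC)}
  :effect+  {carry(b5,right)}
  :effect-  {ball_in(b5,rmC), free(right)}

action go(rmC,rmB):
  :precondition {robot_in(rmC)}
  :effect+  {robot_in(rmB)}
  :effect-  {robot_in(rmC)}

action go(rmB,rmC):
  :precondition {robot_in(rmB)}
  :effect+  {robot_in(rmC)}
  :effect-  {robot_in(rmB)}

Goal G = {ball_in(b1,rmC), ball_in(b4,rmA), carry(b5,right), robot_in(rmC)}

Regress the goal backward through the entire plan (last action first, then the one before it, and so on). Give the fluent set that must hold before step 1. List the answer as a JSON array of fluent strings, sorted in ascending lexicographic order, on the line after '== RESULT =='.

Regress step by step:
  through step 3 (go(rmB,rmC)): drop {robot_in(rmC)}, keep {ball_in(b1,rmC), ball_in(b4,rmA), carry(b5,right)}, require {robot_in(rmB)}
    → {ball_in(b1,rmC), ball_in(b4,rmA), carry(b5,right), robot_in(rmB)}
  through step 2 (go(rmC,rmB)): drop {robot_in(rmB)}, keep {ball_in(b1,rmC), ball_in(b4,rmA), carry(b5,right)}, require {robot_in(rmC)}
    → {ball_in(b1,rmC), ball_in(b4,rmA), carry(b5,right), robot_in(rmC)}
  through step 1 (pick(b5,rmC,right)): drop {carry(b5,right)}, keep {ball_in(b1,rmC), ball_in(b4,rmA), robot_in(rmC)}, require {ball_in(b5,rmC), free(right), robot_in(rmC)}
    → {ball_in(b1,rmC), ball_in(b4,rmA), ball_in(b5,rmC), free(right), robot_in(rmC)}

== RESULT ==
["ball_in(b1,rmC)", "ball_in(b4,rmA)", "ball_in(b5,rmC)", "free(right)", "robot_in(rmC)"]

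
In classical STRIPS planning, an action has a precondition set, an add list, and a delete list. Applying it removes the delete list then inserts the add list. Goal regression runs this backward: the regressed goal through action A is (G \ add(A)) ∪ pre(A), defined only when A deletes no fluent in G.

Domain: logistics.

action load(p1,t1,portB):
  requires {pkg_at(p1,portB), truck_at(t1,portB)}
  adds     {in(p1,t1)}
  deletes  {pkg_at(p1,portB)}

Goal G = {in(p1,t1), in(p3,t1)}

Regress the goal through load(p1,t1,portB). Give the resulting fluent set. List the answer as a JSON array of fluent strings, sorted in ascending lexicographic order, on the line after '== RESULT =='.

Regress:
  G ∩ del = {}  (empty — regression defined)
  G \ add = {in(p1,t1), in(p3,t1)} \ {in(p1,t1)} = {in(p3,t1)}
  ∪ pre   = {in(p3,t1)} ∪ {pkg_at(p1,portB), truck_at(t1,portB)}
          = {in(p3,t1), pkg_at(p1,portB), truck_at(t1,portB)}

== RESULT ==
["in(p3,t1)", "pkg_at(p1,portB)", "truck_at(t1,portB)"]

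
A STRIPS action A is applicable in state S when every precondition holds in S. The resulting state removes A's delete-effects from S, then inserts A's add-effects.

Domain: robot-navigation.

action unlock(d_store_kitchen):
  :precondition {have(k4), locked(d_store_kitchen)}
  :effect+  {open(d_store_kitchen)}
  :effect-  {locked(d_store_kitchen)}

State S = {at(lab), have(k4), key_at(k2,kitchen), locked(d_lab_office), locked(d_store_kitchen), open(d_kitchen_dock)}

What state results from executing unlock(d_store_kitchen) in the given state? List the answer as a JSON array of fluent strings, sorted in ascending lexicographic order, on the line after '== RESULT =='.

Compute (S \ del) ∪ add:
  pre ⊆ S: {have(k4), locked(d_store_kitchen)} ⊆ S  — applicable
  S \ del = {at(lab), have(k4), key_at(k2,kitchen), locked(d_lab_office), open(d_kitchen_dock)}
  ∪ add   = {at(lab), have(k4), key_at(k2,kitchen), locked(d_lab_office), open(d_kitchen_dock), open(d_store_kitchen)}

== RESULT ==
["at(lab)", "have(k4)", "key_at(k2,kitchen)", "locked(d_lab_office)", "open(d_kitchen_dock)", "open(d_store_kitchen)"]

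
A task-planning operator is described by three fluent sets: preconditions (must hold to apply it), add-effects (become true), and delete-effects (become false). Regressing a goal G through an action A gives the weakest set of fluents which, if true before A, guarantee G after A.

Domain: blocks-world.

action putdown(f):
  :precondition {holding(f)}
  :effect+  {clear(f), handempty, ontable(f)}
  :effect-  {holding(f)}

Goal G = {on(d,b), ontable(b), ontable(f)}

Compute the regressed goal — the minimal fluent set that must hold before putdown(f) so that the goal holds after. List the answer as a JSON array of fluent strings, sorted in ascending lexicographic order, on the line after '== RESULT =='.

Regress:
  G ∩ del = {}  (empty — regression defined)
  G \ add = {on(d,b), ontable(b), ontable(f)} \ {clear(f), handempty, ontable(f)} = {on(d,b), ontable(b)}
  ∪ pre   = {on(d,b), ontable(b)} ∪ {holding(f)}
          = {holding(f), on(d,b), ontable(b)}

== RESULT ==
["holding(f)", "on(d,b)", "ontable(b)"]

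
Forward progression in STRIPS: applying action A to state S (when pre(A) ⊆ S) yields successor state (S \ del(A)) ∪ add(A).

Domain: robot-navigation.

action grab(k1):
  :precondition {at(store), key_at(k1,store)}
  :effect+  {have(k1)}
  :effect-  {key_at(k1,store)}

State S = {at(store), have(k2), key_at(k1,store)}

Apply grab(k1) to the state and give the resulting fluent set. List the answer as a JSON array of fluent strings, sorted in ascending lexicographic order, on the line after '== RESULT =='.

Progress:
  pre ⊆ S: {at(store), key_at(k1,store)} ⊆ S  — applicable
  S \ del = {at(store), have(k2)}
  ∪ add   = {at(store), have(k1), have(k2)}

== RESULT ==
["at(store)", "have(k1)", "have(k2)"]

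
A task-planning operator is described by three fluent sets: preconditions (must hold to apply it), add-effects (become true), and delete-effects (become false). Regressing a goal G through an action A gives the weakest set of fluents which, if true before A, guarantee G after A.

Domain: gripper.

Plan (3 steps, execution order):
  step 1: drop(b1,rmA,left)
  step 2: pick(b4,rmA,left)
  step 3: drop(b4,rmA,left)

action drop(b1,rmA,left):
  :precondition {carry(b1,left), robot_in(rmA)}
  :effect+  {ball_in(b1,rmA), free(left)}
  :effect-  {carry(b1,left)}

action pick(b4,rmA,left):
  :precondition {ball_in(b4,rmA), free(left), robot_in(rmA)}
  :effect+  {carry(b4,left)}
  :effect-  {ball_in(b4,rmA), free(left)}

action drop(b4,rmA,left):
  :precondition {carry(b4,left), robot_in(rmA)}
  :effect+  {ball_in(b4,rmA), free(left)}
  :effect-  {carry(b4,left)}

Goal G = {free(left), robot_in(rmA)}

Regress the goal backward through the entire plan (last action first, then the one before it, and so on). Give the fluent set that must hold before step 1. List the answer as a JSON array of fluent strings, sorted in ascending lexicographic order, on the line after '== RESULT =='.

Regress step by step:
  through step 3 (drop(b4,rmA,left)): drop {free(left)}, keep {robot_in(rmA)}, require {carry(b4,left), robot_in(rmA)}
    → {carry(b4,left), robot_in(rmA)}
  through step 2 (pick(b4,rmA,left)): drop {carry(b4,left)}, keep {robot_in(rmA)}, require {ball_in(b4,rmA), free(left), robot_in(rmA)}
    → {ball_in(b4,rmA), free(left), robot_in(rmA)}
  through step 1 (drop(b1,rmA,left)): drop {free(left)}, keep {ball_in(b4,rmA), robot_in(rmA)}, require {carry(b1,left), robot_in(rmA)}
    → {ball_in(b4,rmA), carry(b1,left), robot_in(rmA)}

== RESULT ==
["ball_in(b4,rmA)", "carry(b1,left)", "robot_in(rmA)"]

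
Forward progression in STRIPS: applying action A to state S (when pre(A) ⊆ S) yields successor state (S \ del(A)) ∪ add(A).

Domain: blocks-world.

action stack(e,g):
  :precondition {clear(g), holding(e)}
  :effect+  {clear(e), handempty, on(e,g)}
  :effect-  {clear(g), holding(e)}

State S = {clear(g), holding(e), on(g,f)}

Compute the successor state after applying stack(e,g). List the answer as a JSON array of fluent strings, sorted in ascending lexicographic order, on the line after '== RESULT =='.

Progress:
  pre ⊆ S: {clear(g), holding(e)} ⊆ S  — applicable
  S \ del = {on(g,f)}
  ∪ add   = {clear(e), handempty, on(e,g), on(g,f)}

== RESULT ==
["clear(e)", "handempty", "on(e,g)", "on(g,f)"]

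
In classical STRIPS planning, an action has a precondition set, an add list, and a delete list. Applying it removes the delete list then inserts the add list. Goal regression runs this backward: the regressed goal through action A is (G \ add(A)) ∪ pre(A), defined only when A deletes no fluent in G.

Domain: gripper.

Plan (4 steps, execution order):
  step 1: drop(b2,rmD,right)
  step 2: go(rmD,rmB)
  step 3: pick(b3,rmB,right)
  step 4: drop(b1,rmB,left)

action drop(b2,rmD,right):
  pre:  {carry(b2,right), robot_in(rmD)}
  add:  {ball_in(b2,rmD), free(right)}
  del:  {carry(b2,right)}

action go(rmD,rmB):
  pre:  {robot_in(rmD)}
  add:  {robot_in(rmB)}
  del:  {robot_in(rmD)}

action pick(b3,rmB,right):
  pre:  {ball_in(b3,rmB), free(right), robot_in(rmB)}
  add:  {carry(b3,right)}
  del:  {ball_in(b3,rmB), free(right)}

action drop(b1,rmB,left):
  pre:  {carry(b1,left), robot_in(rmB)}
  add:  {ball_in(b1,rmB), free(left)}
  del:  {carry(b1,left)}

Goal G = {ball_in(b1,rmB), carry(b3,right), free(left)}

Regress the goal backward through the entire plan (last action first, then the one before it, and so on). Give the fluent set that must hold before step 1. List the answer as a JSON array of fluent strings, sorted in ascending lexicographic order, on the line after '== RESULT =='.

Work backward from the goal:
  through step 4 (drop(b1,rmB,left)): drop {ball_in(b1,rmB), free(left)}, keep {carry(b3,right)}, require {carry(b1,left), robot_in(rmB)}
    → {carry(b1,left), carry(b3,right), robot_in(rmB)}
  through step 3 (pick(b3,rmB,right)): drop {carry(b3,right)}, keep {carry(b1,left), robot_in(rmB)}, require {ball_in(b3,rmB), free(right), robot_in(rmB)}
    → {ball_in(b3,rmB), carry(b1,left), free(right), robot_in(rmB)}
  through step 2 (go(rmD,rmB)): drop {robot_in(rmB)}, keep {ball_in(b3,rmB), carry(b1,left), free(right)}, require {robot_in(rmD)}
    → {ball_in(b3,rmB), carry(b1,left), free(right), robot_in(rmD)}
  through step 1 (drop(b2,rmD,right)): drop {free(right)}, keep {ball_in(b3,rmB), carry(b1,left), robot_in(rmD)}, require {carry(b2,right), robot_in(rmD)}
    → {ball_in(b3,rmB), carry(b1,left), carry(b2,right), robot_in(rmD)}

== RESULT ==
["ball_in(b3,rmB)", "carry(b1,left)", "carry(b2,right)", "robot_in(rmD)"]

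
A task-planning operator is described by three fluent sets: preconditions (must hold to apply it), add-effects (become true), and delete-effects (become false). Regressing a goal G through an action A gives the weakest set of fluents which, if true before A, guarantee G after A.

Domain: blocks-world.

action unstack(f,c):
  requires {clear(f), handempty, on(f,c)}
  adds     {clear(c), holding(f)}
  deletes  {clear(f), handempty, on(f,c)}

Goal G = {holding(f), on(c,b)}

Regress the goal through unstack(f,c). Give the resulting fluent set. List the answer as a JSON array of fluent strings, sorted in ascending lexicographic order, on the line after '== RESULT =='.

Compute (G \ add) ∪ pre:
  G ∩ del = {}  (empty — regression defined)
  G \ add = {holding(f), on(c,b)} \ {clear(c), holding(f)} = {on(c,b)}
  ∪ pre   = {on(c,b)} ∪ {clear(f), handempty, on(f,c)}
          = {clear(f), handempty, on(c,b), on(f,c)}

== RESULT ==
["clear(f)", "handempty", "on(c,b)", "on(f,c)"]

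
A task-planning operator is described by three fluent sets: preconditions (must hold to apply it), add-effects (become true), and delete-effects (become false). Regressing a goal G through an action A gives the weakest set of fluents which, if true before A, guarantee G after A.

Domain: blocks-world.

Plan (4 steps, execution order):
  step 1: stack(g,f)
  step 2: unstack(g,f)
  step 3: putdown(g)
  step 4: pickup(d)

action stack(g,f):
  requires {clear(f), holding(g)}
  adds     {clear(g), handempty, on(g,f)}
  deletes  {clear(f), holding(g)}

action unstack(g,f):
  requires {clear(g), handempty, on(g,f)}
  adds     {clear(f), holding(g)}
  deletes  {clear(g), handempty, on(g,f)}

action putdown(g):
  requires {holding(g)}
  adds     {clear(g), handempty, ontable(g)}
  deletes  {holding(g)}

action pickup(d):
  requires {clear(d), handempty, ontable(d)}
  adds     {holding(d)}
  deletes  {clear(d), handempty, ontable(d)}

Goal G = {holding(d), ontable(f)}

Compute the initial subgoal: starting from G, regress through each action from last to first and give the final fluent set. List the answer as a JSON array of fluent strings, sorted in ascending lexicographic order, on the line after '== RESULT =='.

Work backward from the goal:
  through step 4 (pickup(d)): drop {holding(d)}, keep {ontable(f)}, require {clear(d), handempty, ontable(d)}
    → {clear(d), handempty, ontable(d), ontable(f)}
  through step 3 (putdown(g)): drop {handempty}, keep {clear(d), ontable(d), ontable(f)}, require {holding(g)}
    → {clear(d), holding(g), ontable(d), ontable(f)}
  through step 2 (unstack(g,f)): drop {holding(g)}, keep {clear(d), ontable(d), ontable(f)}, require {clear(g), handempty, on(g,f)}
    → {clear(d), clear(g), handempty, on(g,f), ontable(d), ontable(f)}
  through step 1 (stack(g,f)): drop {clear(g), handempty, on(g,f)}, keep {clear(d), ontable(d), ontable(f)}, require {clear(f), holding(g)}
    → {clear(d), clear(f), holding(g), ontable(d), ontable(f)}

== RESULT ==
["clear(d)", "clear(f)", "holding(g)", "ontable(d)", "ontable(f)"]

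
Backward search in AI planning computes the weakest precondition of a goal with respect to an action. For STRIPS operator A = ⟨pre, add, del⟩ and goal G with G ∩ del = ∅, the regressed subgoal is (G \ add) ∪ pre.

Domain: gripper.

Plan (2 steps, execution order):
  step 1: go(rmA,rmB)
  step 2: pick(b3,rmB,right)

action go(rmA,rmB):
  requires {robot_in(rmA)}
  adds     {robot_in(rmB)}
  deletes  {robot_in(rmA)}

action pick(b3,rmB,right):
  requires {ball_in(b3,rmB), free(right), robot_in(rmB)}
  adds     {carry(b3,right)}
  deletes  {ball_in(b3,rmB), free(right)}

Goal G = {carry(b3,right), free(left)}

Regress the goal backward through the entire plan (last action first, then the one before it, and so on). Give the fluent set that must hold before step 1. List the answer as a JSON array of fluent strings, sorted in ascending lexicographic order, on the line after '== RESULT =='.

Regress step by step:
  through step 2 (pick(b3,rmB,right)): drop {carry(b3,right)}, keep {free(left)}, require {ball_in(b3,rmB), free(right), robot_in(rmB)}
    → {ball_in(b3,rmB), free(left), free(right), robot_in(rmB)}
  through step 1 (go(rmA,rmB)): drop {robot_in(rmB)}, keep {ball_in(b3,rmB), free(left), free(right)}, require {robot_in(rmA)}
    → {ball_in(b3,rmB), free(left), free(right), robot_in(rmA)}

== RESULT ==
["ball_in(b3,rmB)", "free(left)", "free(right)", "robot_in(rmA)"]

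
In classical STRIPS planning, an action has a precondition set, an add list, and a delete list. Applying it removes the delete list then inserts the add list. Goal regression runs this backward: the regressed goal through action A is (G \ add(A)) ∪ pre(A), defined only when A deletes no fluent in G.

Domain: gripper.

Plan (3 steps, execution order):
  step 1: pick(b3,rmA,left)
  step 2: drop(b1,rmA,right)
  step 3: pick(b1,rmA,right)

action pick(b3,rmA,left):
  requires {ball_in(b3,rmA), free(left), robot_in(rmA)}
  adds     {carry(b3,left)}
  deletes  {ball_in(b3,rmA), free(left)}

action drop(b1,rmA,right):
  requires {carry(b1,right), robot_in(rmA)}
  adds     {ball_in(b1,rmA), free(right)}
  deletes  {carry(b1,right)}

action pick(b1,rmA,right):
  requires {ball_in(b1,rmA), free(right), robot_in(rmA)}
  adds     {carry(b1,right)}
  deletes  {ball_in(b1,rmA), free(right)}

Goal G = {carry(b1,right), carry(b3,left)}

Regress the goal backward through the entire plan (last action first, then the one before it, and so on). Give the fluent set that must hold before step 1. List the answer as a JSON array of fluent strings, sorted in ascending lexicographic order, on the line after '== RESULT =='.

Regress step by step:
  through step 3 (pick(b1,rmA,right)): drop {carry(b1,right)}, keep {carry(b3,left)}, require {ball_in(b1,rmA), free(right), robot_in(rmA)}
    → {ball_in(b1,rmA), carry(b3,left), free(right), robot_in(rmA)}
  through step 2 (drop(b1,rmA,right)): drop {ball_in(b1,rmA), free(right)}, keep {carry(b3,left), robot_in(rmA)}, require {carry(b1,right), robot_in(rmA)}
    → {carry(b1,right), carry(b3,left), robot_in(rmA)}
  through step 1 (pick(b3,rmA,left)): drop {carry(b3,left)}, keep {carry(b1,right), robot_in(rmA)}, require {ball_in(b3,rmA), free(left), robot_in(rmA)}
    → {ball_in(b3,rmA), carry(b1,right), free(left), robot_in(rmA)}

== RESULT ==
["ball_in(b3,rmA)", "carry(b1,right)", "free(left)", "robot_in(rmA)"]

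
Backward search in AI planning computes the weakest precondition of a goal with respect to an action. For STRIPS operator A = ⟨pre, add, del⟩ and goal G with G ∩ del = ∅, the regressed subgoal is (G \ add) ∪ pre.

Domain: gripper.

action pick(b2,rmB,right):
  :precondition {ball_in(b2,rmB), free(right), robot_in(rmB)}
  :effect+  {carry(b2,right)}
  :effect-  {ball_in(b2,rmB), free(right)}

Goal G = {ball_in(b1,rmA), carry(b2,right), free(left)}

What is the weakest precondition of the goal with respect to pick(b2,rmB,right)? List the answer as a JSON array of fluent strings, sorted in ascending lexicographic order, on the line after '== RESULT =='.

Regress:
  G ∩ del = {}  (empty — regression defined)
  G \ add = {ball_in(b1,rmA), carry(b2,right), free(left)} \ {carry(b2,right)} = {ball_in(b1,rmA), free(left)}
  ∪ pre   = {ball_in(b1,rmA), free(left)} ∪ {ball_in(b2,rmB), free(right), robot_in(rmB)}
          = {ball_in(b1,rmA), ball_in(b2,rmB), free(left), free(right), robot_in(rmB)}

== RESULT ==
["ball_in(b1,rmA)", "ball_in(b2,rmB)", "free(left)", "free(right)", "robot_in(rmB)"]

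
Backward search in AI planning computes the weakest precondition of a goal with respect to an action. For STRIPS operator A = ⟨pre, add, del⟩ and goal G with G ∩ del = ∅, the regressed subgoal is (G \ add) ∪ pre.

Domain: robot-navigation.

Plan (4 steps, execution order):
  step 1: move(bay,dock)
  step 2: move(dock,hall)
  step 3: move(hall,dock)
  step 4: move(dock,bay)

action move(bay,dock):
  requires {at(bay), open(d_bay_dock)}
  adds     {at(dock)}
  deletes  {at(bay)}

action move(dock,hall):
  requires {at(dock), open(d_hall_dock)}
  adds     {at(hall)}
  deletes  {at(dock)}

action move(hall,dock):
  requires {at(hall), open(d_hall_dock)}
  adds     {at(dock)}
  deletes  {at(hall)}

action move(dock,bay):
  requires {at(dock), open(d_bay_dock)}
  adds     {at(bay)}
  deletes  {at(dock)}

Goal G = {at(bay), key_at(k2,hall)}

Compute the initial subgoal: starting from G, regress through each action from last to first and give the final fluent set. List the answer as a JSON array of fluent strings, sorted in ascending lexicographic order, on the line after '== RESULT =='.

Work backward from the goal:
  through step 4 (move(dock,bay)): drop {at(bay)}, keep {key_at(k2,hall)}, require {at(dock), open(d_bay_dock)}
    → {at(dock), key_at(k2,hall), open(d_bay_dock)}
  through step 3 (move(hall,dock)): drop {at(dock)}, keep {key_at(k2,hall), open(d_bay_dock)}, require {at(hall), open(d_hall_dock)}
    → {at(hall), key_at(k2,hall), open(d_bay_dock), open(d_hall_dock)}
  through step 2 (move(dock,hall)): drop {at(hall)}, keep {key_at(k2,hall), open(d_bay_dock), open(d_hall_dock)}, require {at(dock), open(d_hall_dock)}
    → {at(dock), key_at(k2,hall), open(d_bay_dock), open(d_hall_dock)}
  through step 1 (move(bay,dock)): drop {at(dock)}, keep {key_at(k2,hall), open(d_bay_dock), open(d_hall_dock)}, require {at(bay), open(d_bay_dock)}
    → {at(bay), key_at(k2,hall), open(d_bay_dock), open(d_hall_dock)}

== RESULT ==
["at(bay)", "key_at(k2,hall)", "open(d_bay_dock)", "open(d_hall_dock)"]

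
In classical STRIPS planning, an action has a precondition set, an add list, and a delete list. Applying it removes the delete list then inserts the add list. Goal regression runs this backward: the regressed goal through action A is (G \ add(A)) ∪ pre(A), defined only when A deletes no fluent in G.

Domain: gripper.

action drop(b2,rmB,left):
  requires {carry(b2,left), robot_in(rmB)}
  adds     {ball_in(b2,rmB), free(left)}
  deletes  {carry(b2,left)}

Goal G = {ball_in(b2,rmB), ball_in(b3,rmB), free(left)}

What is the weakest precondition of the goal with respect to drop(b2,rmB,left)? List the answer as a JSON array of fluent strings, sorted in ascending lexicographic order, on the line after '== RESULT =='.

Compute (G \ add) ∪ pre:
  G ∩ del = {}  (empty — regression defined)
  G \ add = {ball_in(b2,rmB), ball_in(b3,rmB), free(left)} \ {ball_in(b2,rmB), free(left)} = {ball_in(b3,rmB)}
  ∪ pre   = {ball_in(b3,rmB)} ∪ {carry(b2,left), robot_in(rmB)}
          = {ball_in(b3,rmB), carry(b2,left), robot_in(rmB)}

== RESULT ==
["ball_in(b3,rmB)", "carry(b2,left)", "robot_in(rmB)"]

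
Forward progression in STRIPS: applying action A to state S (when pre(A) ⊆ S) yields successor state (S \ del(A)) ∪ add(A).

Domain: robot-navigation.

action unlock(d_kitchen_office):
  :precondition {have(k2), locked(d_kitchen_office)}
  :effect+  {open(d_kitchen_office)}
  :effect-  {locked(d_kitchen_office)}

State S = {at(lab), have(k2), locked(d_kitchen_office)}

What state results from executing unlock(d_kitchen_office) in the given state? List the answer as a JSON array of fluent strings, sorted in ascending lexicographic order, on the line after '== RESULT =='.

Compute (S \ del) ∪ add:
  pre ⊆ S: {have(k2), locked(d_kitchen_office)} ⊆ S  — applicable
  S \ del = {at(lab), have(k2)}
  ∪ add   = {at(lab), have(k2), open(d_kitchen_office)}

== RESULT ==
["at(lab)", "have(k2)", "open(d_kitchen_office)"]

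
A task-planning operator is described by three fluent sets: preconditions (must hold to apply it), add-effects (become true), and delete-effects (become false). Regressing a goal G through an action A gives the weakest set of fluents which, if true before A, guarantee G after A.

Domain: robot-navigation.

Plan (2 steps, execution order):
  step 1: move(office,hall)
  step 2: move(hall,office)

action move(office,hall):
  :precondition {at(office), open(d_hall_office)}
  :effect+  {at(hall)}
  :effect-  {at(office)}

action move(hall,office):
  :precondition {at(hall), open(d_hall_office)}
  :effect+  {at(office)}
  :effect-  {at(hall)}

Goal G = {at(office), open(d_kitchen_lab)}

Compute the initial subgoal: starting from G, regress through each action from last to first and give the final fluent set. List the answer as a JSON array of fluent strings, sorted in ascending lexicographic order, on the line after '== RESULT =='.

Work backward from the goal:
  through step 2 (move(hall,office)): drop {at(office)}, keep {open(d_kitchen_lab)}, require {at(hall), open(d_hall_office)}
    → {at(hall), open(d_hall_office), open(d_kitchen_lab)}
  through step 1 (move(office,hall)): drop {at(hall)}, keep {open(d_hall_office), open(d_kitchen_lab)}, require {at(office), open(d_hall_office)}
    → {at(office), open(d_hall_office), open(d_kitchen_lab)}

== RESULT ==
["at(office)", "open(d_hall_office)", "open(d_kitchen_lab)"]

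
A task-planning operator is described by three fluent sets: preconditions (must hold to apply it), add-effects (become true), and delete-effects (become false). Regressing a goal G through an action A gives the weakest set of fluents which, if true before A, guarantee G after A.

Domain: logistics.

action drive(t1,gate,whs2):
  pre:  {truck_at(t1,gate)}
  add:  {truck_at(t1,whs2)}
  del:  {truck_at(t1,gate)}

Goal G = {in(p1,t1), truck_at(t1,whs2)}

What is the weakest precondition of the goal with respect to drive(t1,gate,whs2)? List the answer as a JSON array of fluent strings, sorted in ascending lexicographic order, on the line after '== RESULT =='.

Compute (G \ add) ∪ pre:
  G ∩ del = {}  (empty — regression defined)
  G \ add = {in(p1,t1), truck_at(t1,whs2)} \ {truck_at(t1,whs2)} = {in(p1,t1)}
  ∪ pre   = {in(p1,t1)} ∪ {truck_at(t1,gate)}
          = {in(p1,t1), truck_at(t1,gate)}

== RESULT ==
["in(p1,t1)", "truck_at(t1,gate)"]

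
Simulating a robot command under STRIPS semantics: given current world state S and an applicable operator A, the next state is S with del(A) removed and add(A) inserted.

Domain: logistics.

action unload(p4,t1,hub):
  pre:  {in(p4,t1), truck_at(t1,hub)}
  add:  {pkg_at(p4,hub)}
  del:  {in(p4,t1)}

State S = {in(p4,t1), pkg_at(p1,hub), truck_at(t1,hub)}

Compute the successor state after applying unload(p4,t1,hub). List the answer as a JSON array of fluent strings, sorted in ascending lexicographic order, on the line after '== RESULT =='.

Compute (S \ del) ∪ add:
  pre ⊆ S: {in(p4,t1), truck_at(t1,hub)} ⊆ S  — applicable
  S \ del = {pkg_at(p1,hub), truck_at(t1,hub)}
  ∪ add   = {pkg_at(p1,hub), pkg_at(p4,hub), truck_at(t1,hub)}

== RESULT ==
["pkg_at(p1,hub)", "pkg_at(p4,hub)", "truck_at(t1,hub)"]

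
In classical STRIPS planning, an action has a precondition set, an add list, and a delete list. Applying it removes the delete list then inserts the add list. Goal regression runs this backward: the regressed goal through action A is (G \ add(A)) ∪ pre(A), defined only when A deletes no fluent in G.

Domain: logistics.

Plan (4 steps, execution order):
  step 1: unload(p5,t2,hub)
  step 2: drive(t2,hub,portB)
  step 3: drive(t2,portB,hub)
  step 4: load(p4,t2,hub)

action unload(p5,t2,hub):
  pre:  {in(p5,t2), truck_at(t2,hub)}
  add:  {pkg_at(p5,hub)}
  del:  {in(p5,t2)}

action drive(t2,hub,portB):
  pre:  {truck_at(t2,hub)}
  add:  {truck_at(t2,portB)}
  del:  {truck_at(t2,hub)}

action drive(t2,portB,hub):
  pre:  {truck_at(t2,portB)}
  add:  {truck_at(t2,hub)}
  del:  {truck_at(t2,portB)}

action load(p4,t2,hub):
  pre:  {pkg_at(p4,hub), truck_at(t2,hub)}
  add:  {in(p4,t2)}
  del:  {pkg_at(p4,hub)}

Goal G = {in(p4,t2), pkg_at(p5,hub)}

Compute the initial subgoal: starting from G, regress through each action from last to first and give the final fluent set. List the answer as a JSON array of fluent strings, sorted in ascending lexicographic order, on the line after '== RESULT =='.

Work backward from the goal:
  through step 4 (load(p4,t2,hub)): drop {in(p4,t2)}, keep {pkg_at(p5,hub)}, require {pkg_at(p4,hub), truck_at(t2,hub)}
    → {pkg_at(p4,hub), pkg_at(p5,hub), truck_at(t2,hub)}
  through step 3 (drive(t2,portB,hub)): drop {truck_at(t2,hub)}, keep {pkg_at(p4,hub), pkg_at(p5,hub)}, require {truck_at(t2,portB)}
    → {pkg_at(p4,hub), pkg_at(p5,hub), truck_at(t2,portB)}
  through step 2 (drive(t2,hub,portB)): drop {truck_at(t2,portB)}, keep {pkg_at(p4,hub), pkg_at(p5,hub)}, require {truck_at(t2,hub)}
    → {pkg_at(p4,hub), pkg_at(p5,hub), truck_at(t2,hub)}
  through step 1 (unload(p5,t2,hub)): drop {pkg_at(p5,hub)}, keep {pkg_at(p4,hub), truck_at(t2,hub)}, require {in(p5,t2), truck_at(t2,hub)}
    → {in(p5,t2), pkg_at(p4,hub), truck_at(t2,hub)}

== RESULT ==
["in(p5,t2)", "pkg_at(p4,hub)", "truck_at(t2,hub)"]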